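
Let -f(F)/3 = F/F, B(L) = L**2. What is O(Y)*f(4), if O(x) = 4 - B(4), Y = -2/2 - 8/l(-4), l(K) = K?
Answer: 36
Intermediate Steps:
f(F) = -3 (f(F) = -3*F/F = -3*1 = -3)
Y = 1 (Y = -2/2 - 8/(-4) = -2*1/2 - 8*(-1/4) = -1 + 2 = 1)
O(x) = -12 (O(x) = 4 - 1*4**2 = 4 - 1*16 = 4 - 16 = -12)
O(Y)*f(4) = -12*(-3) = 36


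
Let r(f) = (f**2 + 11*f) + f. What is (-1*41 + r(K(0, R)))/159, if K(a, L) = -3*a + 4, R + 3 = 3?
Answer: 23/159 ≈ 0.14465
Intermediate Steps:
R = 0 (R = -3 + 3 = 0)
K(a, L) = 4 - 3*a
r(f) = f**2 + 12*f
(-1*41 + r(K(0, R)))/159 = (-1*41 + (4 - 3*0)*(12 + (4 - 3*0)))/159 = (-41 + (4 + 0)*(12 + (4 + 0)))*(1/159) = (-41 + 4*(12 + 4))*(1/159) = (-41 + 4*16)*(1/159) = (-41 + 64)*(1/159) = 23*(1/159) = 23/159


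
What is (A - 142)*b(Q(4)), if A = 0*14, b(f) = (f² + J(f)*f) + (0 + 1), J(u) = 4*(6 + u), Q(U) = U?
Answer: -25134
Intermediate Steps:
J(u) = 24 + 4*u
b(f) = 1 + f² + f*(24 + 4*f) (b(f) = (f² + (24 + 4*f)*f) + (0 + 1) = (f² + f*(24 + 4*f)) + 1 = 1 + f² + f*(24 + 4*f))
A = 0
(A - 142)*b(Q(4)) = (0 - 142)*(1 + 5*4² + 24*4) = -142*(1 + 5*16 + 96) = -142*(1 + 80 + 96) = -142*177 = -25134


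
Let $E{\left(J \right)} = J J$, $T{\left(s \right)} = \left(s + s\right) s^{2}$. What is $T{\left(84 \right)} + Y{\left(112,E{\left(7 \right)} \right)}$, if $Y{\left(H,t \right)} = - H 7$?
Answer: $1184624$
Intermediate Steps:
$T{\left(s \right)} = 2 s^{3}$ ($T{\left(s \right)} = 2 s s^{2} = 2 s^{3}$)
$E{\left(J \right)} = J^{2}$
$Y{\left(H,t \right)} = - 7 H$
$T{\left(84 \right)} + Y{\left(112,E{\left(7 \right)} \right)} = 2 \cdot 84^{3} - 784 = 2 \cdot 592704 - 784 = 1185408 - 784 = 1184624$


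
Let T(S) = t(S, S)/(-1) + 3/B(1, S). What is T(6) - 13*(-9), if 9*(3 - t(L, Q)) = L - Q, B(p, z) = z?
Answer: 229/2 ≈ 114.50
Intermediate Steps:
t(L, Q) = 3 - L/9 + Q/9 (t(L, Q) = 3 - (L - Q)/9 = 3 + (-L/9 + Q/9) = 3 - L/9 + Q/9)
T(S) = -3 + 3/S (T(S) = (3 - S/9 + S/9)/(-1) + 3/S = 3*(-1) + 3/S = -3 + 3/S)
T(6) - 13*(-9) = (-3 + 3/6) - 13*(-9) = (-3 + 3*(⅙)) + 117 = (-3 + ½) + 117 = -5/2 + 117 = 229/2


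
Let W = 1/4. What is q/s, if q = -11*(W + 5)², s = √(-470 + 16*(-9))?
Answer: 4851*I*√614/9824 ≈ 12.236*I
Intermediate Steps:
W = ¼ (W = 1*(¼) = ¼ ≈ 0.25000)
s = I*√614 (s = √(-470 - 144) = √(-614) = I*√614 ≈ 24.779*I)
q = -4851/16 (q = -11*(¼ + 5)² = -11*(21/4)² = -11*441/16 = -4851/16 ≈ -303.19)
q/s = -4851*(-I*√614/614)/16 = -(-4851)*I*√614/9824 = 4851*I*√614/9824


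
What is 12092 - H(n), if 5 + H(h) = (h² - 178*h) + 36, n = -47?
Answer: 1486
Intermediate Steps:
H(h) = 31 + h² - 178*h (H(h) = -5 + ((h² - 178*h) + 36) = -5 + (36 + h² - 178*h) = 31 + h² - 178*h)
12092 - H(n) = 12092 - (31 + (-47)² - 178*(-47)) = 12092 - (31 + 2209 + 8366) = 12092 - 1*10606 = 12092 - 10606 = 1486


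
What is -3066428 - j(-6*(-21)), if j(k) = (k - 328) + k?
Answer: -3066352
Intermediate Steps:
j(k) = -328 + 2*k (j(k) = (-328 + k) + k = -328 + 2*k)
-3066428 - j(-6*(-21)) = -3066428 - (-328 + 2*(-6*(-21))) = -3066428 - (-328 + 2*126) = -3066428 - (-328 + 252) = -3066428 - 1*(-76) = -3066428 + 76 = -3066352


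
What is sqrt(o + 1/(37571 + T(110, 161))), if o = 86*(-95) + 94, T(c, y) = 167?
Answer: I*sqrt(11501489019206)/37738 ≈ 89.867*I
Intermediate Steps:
o = -8076 (o = -8170 + 94 = -8076)
sqrt(o + 1/(37571 + T(110, 161))) = sqrt(-8076 + 1/(37571 + 167)) = sqrt(-8076 + 1/37738) = sqrt(-304772087/37738) = I*sqrt(11501489019206)/37738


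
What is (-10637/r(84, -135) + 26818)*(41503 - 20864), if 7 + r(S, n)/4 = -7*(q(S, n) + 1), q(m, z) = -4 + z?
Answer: 2122993811829/3836 ≈ 5.5344e+8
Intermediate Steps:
r(S, n) = 56 - 28*n (r(S, n) = -28 + 4*(-7*((-4 + n) + 1)) = -28 + 4*(-7*(-3 + n)) = -28 + 4*(21 - 7*n) = -28 + (84 - 28*n) = 56 - 28*n)
(-10637/r(84, -135) + 26818)*(41503 - 20864) = (-10637/(56 - 28*(-135)) + 26818)*(41503 - 20864) = (-10637/(56 + 3780) + 26818)*20639 = (-10637/3836 + 26818)*20639 = (102863211/3836)*20639 = 2122993811829/3836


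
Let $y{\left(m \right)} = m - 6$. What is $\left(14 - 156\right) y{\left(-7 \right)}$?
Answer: $1846$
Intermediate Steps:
$y{\left(m \right)} = -6 + m$
$\left(14 - 156\right) y{\left(-7 \right)} = \left(14 - 156\right) \left(-6 - 7\right) = \left(-142\right) \left(-13\right) = 1846$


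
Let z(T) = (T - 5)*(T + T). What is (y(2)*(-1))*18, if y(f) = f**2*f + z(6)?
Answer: -360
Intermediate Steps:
z(T) = 2*T*(-5 + T) (z(T) = (-5 + T)*(2*T) = 2*T*(-5 + T))
y(f) = 12 + f**3 (y(f) = f**2*f + 2*6*(-5 + 6) = f**3 + 2*6*1 = f**3 + 12 = 12 + f**3)
(y(2)*(-1))*18 = ((12 + 2**3)*(-1))*18 = ((12 + 8)*(-1))*18 = (20*(-1))*18 = -20*18 = -360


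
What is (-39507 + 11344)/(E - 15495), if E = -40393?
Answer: 28163/55888 ≈ 0.50392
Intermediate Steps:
(-39507 + 11344)/(E - 15495) = (-39507 + 11344)/(-40393 - 15495) = -28163/(-55888) = -28163*(-1/55888) = 28163/55888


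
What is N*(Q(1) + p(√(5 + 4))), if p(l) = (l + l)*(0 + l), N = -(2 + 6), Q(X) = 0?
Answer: -144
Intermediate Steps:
N = -8 (N = -1*8 = -8)
p(l) = 2*l² (p(l) = (2*l)*l = 2*l²)
N*(Q(1) + p(√(5 + 4))) = -8*(0 + 2*(√(5 + 4))²) = -8*(0 + 2*(√9)²) = -8*(0 + 2*3²) = -8*(0 + 2*9) = -8*(0 + 18) = -8*18 = -144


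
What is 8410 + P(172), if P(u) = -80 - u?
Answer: 8158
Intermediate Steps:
8410 + P(172) = 8410 + (-80 - 1*172) = 8410 + (-80 - 172) = 8410 - 252 = 8158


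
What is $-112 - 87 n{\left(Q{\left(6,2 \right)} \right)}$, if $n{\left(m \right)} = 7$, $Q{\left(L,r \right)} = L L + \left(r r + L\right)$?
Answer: $-721$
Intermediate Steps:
$Q{\left(L,r \right)} = L + L^{2} + r^{2}$ ($Q{\left(L,r \right)} = L^{2} + \left(r^{2} + L\right) = L^{2} + \left(L + r^{2}\right) = L + L^{2} + r^{2}$)
$-112 - 87 n{\left(Q{\left(6,2 \right)} \right)} = -112 - 609 = -721$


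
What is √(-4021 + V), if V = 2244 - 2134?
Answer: I*√3911 ≈ 62.538*I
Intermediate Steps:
V = 110
√(-4021 + V) = √(-4021 + 110) = √(-3911) = I*√3911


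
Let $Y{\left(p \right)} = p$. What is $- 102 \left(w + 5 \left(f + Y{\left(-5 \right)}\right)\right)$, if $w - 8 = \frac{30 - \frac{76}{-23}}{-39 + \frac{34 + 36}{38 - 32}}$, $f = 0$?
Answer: $\frac{1752360}{943} \approx 1858.3$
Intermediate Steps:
$w = \frac{6395}{943}$ ($w = 8 + \frac{30 - \frac{76}{-23}}{-39 + \frac{34 + 36}{38 - 32}} = 8 + \frac{30 - - \frac{76}{23}}{-39 + \frac{70}{6}} = 8 + \frac{30 + \frac{76}{23}}{-39 + 70 \cdot \frac{1}{6}} = 8 + \frac{766}{23 \left(-39 + \frac{35}{3}\right)} = 8 + \frac{766}{23 \left(- \frac{82}{3}\right)} = 8 + \frac{766}{23} \left(- \frac{3}{82}\right) = 8 - \frac{1149}{943} = \frac{6395}{943} \approx 6.7815$)
$- 102 \left(w + 5 \left(f + Y{\left(-5 \right)}\right)\right) = - 102 \left(\frac{6395}{943} + 5 \left(0 - 5\right)\right) = - 102 \left(\frac{6395}{943} + 5 \left(-5\right)\right) = - 102 \left(\frac{6395}{943} - 25\right) = \left(-102\right) \left(- \frac{17180}{943}\right) = \frac{1752360}{943}$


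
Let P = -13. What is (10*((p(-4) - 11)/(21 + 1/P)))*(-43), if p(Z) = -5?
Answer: 5590/17 ≈ 328.82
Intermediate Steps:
(10*((p(-4) - 11)/(21 + 1/P)))*(-43) = (10*((-5 - 11)/(21 + 1/(-13))))*(-43) = (10*(-16/(21 - 1/13)))*(-43) = (10*(-16/272/13))*(-43) = (10*(-16*13/272))*(-43) = (10*(-13/17))*(-43) = -130/17*(-43) = 5590/17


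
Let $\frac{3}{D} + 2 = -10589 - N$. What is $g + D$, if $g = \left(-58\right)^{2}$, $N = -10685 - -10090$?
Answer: $\frac{11208847}{3332} \approx 3364.0$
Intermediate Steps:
$N = -595$ ($N = -10685 + 10090 = -595$)
$g = 3364$
$D = - \frac{1}{3332}$ ($D = \frac{3}{-2 - 9994} = \frac{3}{-9996} = 3 \left(- \frac{1}{9996}\right) = - \frac{1}{3332} \approx -0.00030012$)
$g + D = 3364 - \frac{1}{3332} = \frac{11208847}{3332}$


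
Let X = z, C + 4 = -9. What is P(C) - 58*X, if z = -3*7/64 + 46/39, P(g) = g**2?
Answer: 149287/1248 ≈ 119.62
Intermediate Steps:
C = -13 (C = -4 - 9 = -13)
z = 2125/2496 (z = -21*1/64 + 46*(1/39) = -21/64 + 46/39 = 2125/2496 ≈ 0.85136)
X = 2125/2496 ≈ 0.85136
P(C) - 58*X = (-13)**2 - 58*2125/2496 = 169 - 61625/1248 = 149287/1248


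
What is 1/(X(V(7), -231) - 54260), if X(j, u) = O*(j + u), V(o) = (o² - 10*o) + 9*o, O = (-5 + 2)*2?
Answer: -1/53126 ≈ -1.8823e-5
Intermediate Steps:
O = -6 (O = -3*2 = -6)
V(o) = o² - o
X(j, u) = -6*j - 6*u (X(j, u) = -6*(j + u) = -6*j - 6*u)
1/(X(V(7), -231) - 54260) = 1/((-42*(-1 + 7) - 6*(-231)) - 54260) = 1/((-42*6 + 1386) - 54260) = 1/((-6*42 + 1386) - 54260) = 1/((-252 + 1386) - 54260) = 1/(1134 - 54260) = 1/(-53126) = -1/53126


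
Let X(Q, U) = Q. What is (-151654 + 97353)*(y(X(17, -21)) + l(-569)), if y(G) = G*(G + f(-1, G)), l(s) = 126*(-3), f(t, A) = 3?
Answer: 2063438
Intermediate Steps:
l(s) = -378
y(G) = G*(3 + G) (y(G) = G*(G + 3) = G*(3 + G))
(-151654 + 97353)*(y(X(17, -21)) + l(-569)) = (-151654 + 97353)*(17*(3 + 17) - 378) = -54301*(17*20 - 378) = -54301*(340 - 378) = -54301*(-38) = 2063438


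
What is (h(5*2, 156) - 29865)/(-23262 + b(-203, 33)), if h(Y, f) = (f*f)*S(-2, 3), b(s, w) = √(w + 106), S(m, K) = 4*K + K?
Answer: -1559368170/108224101 - 67035*√139/108224101 ≈ -14.416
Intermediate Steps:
S(m, K) = 5*K
b(s, w) = √(106 + w)
h(Y, f) = 15*f² (h(Y, f) = (f*f)*(5*3) = f²*15 = 15*f²)
(h(5*2, 156) - 29865)/(-23262 + b(-203, 33)) = (15*156² - 29865)/(-23262 + √(106 + 33)) = (15*24336 - 29865)/(-23262 + √139) = (365040 - 29865)/(-23262 + √139) = 335175/(-23262 + √139)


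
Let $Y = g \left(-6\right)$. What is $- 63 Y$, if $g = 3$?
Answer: $1134$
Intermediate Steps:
$Y = -18$ ($Y = 3 \left(-6\right) = -18$)
$- 63 Y = \left(-63\right) \left(-18\right) = 1134$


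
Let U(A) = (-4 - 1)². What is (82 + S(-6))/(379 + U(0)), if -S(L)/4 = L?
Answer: 53/202 ≈ 0.26238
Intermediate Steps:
U(A) = 25 (U(A) = (-5)² = 25)
S(L) = -4*L
(82 + S(-6))/(379 + U(0)) = (82 - 4*(-6))/(379 + 25) = (82 + 24)/404 = 106*(1/404) = 53/202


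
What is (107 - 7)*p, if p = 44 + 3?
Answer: 4700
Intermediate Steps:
p = 47
(107 - 7)*p = (107 - 7)*47 = 100*47 = 4700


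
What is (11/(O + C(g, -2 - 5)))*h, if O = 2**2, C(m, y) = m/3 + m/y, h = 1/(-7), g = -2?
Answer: -33/76 ≈ -0.43421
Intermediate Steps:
h = -1/7 ≈ -0.14286
C(m, y) = m/3 + m/y (C(m, y) = m*(1/3) + m/y = m/3 + m/y)
O = 4
(11/(O + C(g, -2 - 5)))*h = (11/(4 + ((1/3)*(-2) - 2/(-2 - 5))))*(-1/7) = (11/(4 + (-2/3 - 2/(-7))))*(-1/7) = (11/(4 + (-2/3 - 2*(-1/7))))*(-1/7) = (11/(4 + (-2/3 + 2/7)))*(-1/7) = (11/(4 - 8/21))*(-1/7) = (11/(76/21))*(-1/7) = (11*(21/76))*(-1/7) = (231/76)*(-1/7) = -33/76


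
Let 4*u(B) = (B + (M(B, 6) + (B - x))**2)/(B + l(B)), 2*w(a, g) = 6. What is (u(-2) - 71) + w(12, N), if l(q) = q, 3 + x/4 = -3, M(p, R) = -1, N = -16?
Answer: -1527/16 ≈ -95.438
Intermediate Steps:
w(a, g) = 3 (w(a, g) = (1/2)*6 = 3)
x = -24 (x = -12 + 4*(-3) = -12 - 12 = -24)
u(B) = (B + (23 + B)**2)/(8*B) (u(B) = ((B + (-1 + (B - 1*(-24)))**2)/(B + B))/4 = ((B + (-1 + (B + 24))**2)/((2*B)))/4 = ((B + (-1 + (24 + B))**2)*(1/(2*B)))/4 = ((B + (23 + B)**2)*(1/(2*B)))/4 = ((B + (23 + B)**2)/(2*B))/4 = (B + (23 + B)**2)/(8*B))
(u(-2) - 71) + w(12, N) = ((1/8)*(-2 + (23 - 2)**2)/(-2) - 71) + 3 = ((1/8)*(-1/2)*(-2 + 21**2) - 71) + 3 = ((1/8)*(-1/2)*(-2 + 441) - 71) + 3 = ((1/8)*(-1/2)*439 - 71) + 3 = (-439/16 - 71) + 3 = -1575/16 + 3 = -1527/16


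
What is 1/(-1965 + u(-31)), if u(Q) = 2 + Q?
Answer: -1/1994 ≈ -0.00050150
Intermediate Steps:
1/(-1965 + u(-31)) = 1/(-1965 + (2 - 31)) = 1/(-1965 - 29) = 1/(-1994) = -1/1994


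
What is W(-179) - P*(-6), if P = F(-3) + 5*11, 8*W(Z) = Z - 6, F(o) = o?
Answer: 2311/8 ≈ 288.88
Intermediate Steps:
W(Z) = -¾ + Z/8 (W(Z) = (Z - 6)/8 = (-6 + Z)/8 = -¾ + Z/8)
P = 52 (P = -3 + 5*11 = -3 + 55 = 52)
W(-179) - P*(-6) = (-¾ + (⅛)*(-179)) - 52*(-6) = (-¾ - 179/8) - 1*(-312) = -185/8 + 312 = 2311/8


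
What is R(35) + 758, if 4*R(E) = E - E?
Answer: 758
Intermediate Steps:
R(E) = 0 (R(E) = (E - E)/4 = (¼)*0 = 0)
R(35) + 758 = 0 + 758 = 758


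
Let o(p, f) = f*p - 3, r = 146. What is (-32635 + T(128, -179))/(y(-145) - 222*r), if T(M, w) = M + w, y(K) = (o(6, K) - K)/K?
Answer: 2369735/2349506 ≈ 1.0086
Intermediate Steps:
o(p, f) = -3 + f*p
y(K) = (-3 + 5*K)/K (y(K) = ((-3 + K*6) - K)/K = ((-3 + 6*K) - K)/K = (-3 + 5*K)/K)
(-32635 + T(128, -179))/(y(-145) - 222*r) = (-32635 + (128 - 179))/((5 - 3/(-145)) - 222*146) = (-32635 - 51)/((5 - 3*(-1/145)) - 32412) = -32686/((5 + 3/145) - 32412) = -32686/(728/145 - 32412) = -32686/(-4699012/145) = -32686*(-145/4699012) = 2369735/2349506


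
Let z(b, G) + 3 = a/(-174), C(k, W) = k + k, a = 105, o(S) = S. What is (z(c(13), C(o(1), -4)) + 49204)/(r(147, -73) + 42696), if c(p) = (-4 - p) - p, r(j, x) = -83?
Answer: 2853623/2471554 ≈ 1.1546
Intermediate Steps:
C(k, W) = 2*k
c(p) = -4 - 2*p
z(b, G) = -209/58 (z(b, G) = -3 + 105/(-174) = -3 + 105*(-1/174) = -3 - 35/58 = -209/58)
(z(c(13), C(o(1), -4)) + 49204)/(r(147, -73) + 42696) = (-209/58 + 49204)/(-83 + 42696) = (2853623/58)/42613 = (2853623/58)*(1/42613) = 2853623/2471554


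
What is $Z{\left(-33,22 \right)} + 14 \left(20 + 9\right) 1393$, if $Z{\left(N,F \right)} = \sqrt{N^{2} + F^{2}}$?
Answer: $565558 + 11 \sqrt{13} \approx 5.656 \cdot 10^{5}$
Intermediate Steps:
$Z{\left(N,F \right)} = \sqrt{F^{2} + N^{2}}$
$Z{\left(-33,22 \right)} + 14 \left(20 + 9\right) 1393 = \sqrt{22^{2} + \left(-33\right)^{2}} + 14 \left(20 + 9\right) 1393 = \sqrt{484 + 1089} + 14 \cdot 29 \cdot 1393 = \sqrt{1573} + 406 \cdot 1393 = 11 \sqrt{13} + 565558 = 565558 + 11 \sqrt{13}$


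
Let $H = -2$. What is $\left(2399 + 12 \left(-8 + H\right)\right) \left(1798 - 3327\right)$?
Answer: $-3484591$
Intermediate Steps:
$\left(2399 + 12 \left(-8 + H\right)\right) \left(1798 - 3327\right) = \left(2399 + 12 \left(-8 - 2\right)\right) \left(1798 - 3327\right) = \left(2399 + 12 \left(-10\right)\right) \left(-1529\right) = \left(2399 - 120\right) \left(-1529\right) = 2279 \left(-1529\right) = -3484591$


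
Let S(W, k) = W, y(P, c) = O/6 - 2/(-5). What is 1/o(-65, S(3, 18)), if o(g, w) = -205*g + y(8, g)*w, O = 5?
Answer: 10/133287 ≈ 7.5026e-5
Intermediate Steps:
y(P, c) = 37/30 (y(P, c) = 5/6 - 2/(-5) = 5*(1/6) - 2*(-1/5) = 5/6 + 2/5 = 37/30)
o(g, w) = -205*g + 37*w/30
1/o(-65, S(3, 18)) = 1/(-205*(-65) + (37/30)*3) = 1/(13325 + 37/10) = 1/(133287/10) = 10/133287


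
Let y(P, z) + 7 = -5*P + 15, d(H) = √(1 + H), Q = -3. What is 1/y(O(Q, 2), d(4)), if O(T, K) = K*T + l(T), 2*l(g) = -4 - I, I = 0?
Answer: 1/48 ≈ 0.020833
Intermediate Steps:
l(g) = -2 (l(g) = (-4 - 1*0)/2 = (-4 + 0)/2 = (½)*(-4) = -2)
O(T, K) = -2 + K*T (O(T, K) = K*T - 2 = -2 + K*T)
y(P, z) = 8 - 5*P (y(P, z) = -7 + (-5*P + 15) = -7 + (15 - 5*P) = 8 - 5*P)
1/y(O(Q, 2), d(4)) = 1/(8 - 5*(-2 + 2*(-3))) = 1/(8 - 5*(-2 - 6)) = 1/(8 - 5*(-8)) = 1/(8 + 40) = 1/48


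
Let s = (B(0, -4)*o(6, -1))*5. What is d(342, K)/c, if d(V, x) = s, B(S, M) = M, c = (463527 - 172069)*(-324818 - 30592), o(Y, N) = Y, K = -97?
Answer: 2/1726451463 ≈ 1.1584e-9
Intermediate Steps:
c = -103587087780 (c = 291458*(-355410) = -103587087780)
s = -120 (s = -4*6*5 = -24*5 = -120)
d(V, x) = -120
d(342, K)/c = -120/(-103587087780) = -120*(-1/103587087780) = 2/1726451463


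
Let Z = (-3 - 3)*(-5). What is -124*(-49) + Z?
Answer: 6106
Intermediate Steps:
Z = 30 (Z = -6*(-5) = 30)
-124*(-49) + Z = -124*(-49) + 30 = 6076 + 30 = 6106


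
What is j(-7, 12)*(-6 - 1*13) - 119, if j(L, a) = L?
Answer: 14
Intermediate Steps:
j(-7, 12)*(-6 - 1*13) - 119 = -7*(-6 - 1*13) - 119 = -7*(-6 - 13) - 119 = -7*(-19) - 119 = 133 - 119 = 14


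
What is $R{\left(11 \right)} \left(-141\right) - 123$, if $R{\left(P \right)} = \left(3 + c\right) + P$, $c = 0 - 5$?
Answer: $-1392$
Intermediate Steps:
$c = -5$
$R{\left(P \right)} = -2 + P$ ($R{\left(P \right)} = \left(3 - 5\right) + P = -2 + P$)
$R{\left(11 \right)} \left(-141\right) - 123 = \left(-2 + 11\right) \left(-141\right) - 123 = 9 \left(-141\right) - 123 = -1269 - 123 = -1392$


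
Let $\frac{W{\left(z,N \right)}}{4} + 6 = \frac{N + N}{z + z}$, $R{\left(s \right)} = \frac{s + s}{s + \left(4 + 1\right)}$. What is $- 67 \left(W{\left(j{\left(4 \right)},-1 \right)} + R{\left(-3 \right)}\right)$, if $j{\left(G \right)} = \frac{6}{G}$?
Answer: $\frac{5963}{3} \approx 1987.7$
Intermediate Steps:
$R{\left(s \right)} = \frac{2 s}{5 + s}$ ($R{\left(s \right)} = \frac{2 s}{s + 5} = \frac{2 s}{5 + s}$)
$W{\left(z,N \right)} = -24 + \frac{4 N}{z}$ ($W{\left(z,N \right)} = -24 + 4 \frac{N + N}{z + z} = -24 + 4 \frac{2 N}{2 z} = -24 + 4 \cdot 2 N \frac{1}{2 z} = -24 + 4 \frac{N}{z} = -24 + \frac{4 N}{z}$)
$- 67 \left(W{\left(j{\left(4 \right)},-1 \right)} + R{\left(-3 \right)}\right) = - 67 \left(\left(-24 + 4 \left(-1\right) \frac{1}{6 \cdot \frac{1}{4}}\right) + 2 \left(-3\right) \frac{1}{5 - 3}\right) = - 67 \left(\left(-24 + 4 \left(-1\right) \frac{1}{6 \cdot \frac{1}{4}}\right) + 2 \left(-3\right) \frac{1}{2}\right) = - 67 \left(\left(-24 + 4 \left(-1\right) \frac{1}{\frac{3}{2}}\right) + 2 \left(-3\right) \frac{1}{2}\right) = - 67 \left(\left(-24 + 4 \left(-1\right) \frac{2}{3}\right) - 3\right) = - 67 \left(\left(-24 - \frac{8}{3}\right) - 3\right) = - 67 \left(- \frac{80}{3} - 3\right) = \left(-67\right) \left(- \frac{89}{3}\right) = \frac{5963}{3}$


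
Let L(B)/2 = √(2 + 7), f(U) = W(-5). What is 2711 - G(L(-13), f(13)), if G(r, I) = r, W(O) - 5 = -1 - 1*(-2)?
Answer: 2705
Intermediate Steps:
W(O) = 6 (W(O) = 5 + (-1 - 1*(-2)) = 5 + (-1 + 2) = 5 + 1 = 6)
f(U) = 6
L(B) = 6 (L(B) = 2*√(2 + 7) = 2*√9 = 2*3 = 6)
2711 - G(L(-13), f(13)) = 2711 - 1*6 = 2711 - 6 = 2705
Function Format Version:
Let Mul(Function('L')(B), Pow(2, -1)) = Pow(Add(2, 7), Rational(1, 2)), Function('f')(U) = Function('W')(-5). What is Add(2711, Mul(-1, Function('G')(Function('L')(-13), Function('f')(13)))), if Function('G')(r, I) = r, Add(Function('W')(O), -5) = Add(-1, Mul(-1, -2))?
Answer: 2705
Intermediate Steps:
Function('W')(O) = 6 (Function('W')(O) = Add(5, Add(-1, Mul(-1, -2))) = Add(5, Add(-1, 2)) = Add(5, 1) = 6)
Function('f')(U) = 6
Function('L')(B) = 6 (Function('L')(B) = Mul(2, Pow(Add(2, 7), Rational(1, 2))) = Mul(2, Pow(9, Rational(1, 2))) = Mul(2, 3) = 6)
Add(2711, Mul(-1, Function('G')(Function('L')(-13), Function('f')(13)))) = Add(2711, Mul(-1, 6)) = Add(2711, -6) = 2705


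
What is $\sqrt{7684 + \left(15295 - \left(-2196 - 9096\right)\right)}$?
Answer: $\sqrt{34271} \approx 185.12$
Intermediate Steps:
$\sqrt{7684 + \left(15295 - \left(-2196 - 9096\right)\right)} = \sqrt{7684 + \left(15295 - -11292\right)} = \sqrt{7684 + \left(15295 + 11292\right)} = \sqrt{7684 + 26587} = \sqrt{34271}$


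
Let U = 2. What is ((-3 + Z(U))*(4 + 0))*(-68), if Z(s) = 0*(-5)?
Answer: 816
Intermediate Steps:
Z(s) = 0
((-3 + Z(U))*(4 + 0))*(-68) = ((-3 + 0)*(4 + 0))*(-68) = -3*4*(-68) = -12*(-68) = 816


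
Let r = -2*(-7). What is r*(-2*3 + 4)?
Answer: -28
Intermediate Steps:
r = 14
r*(-2*3 + 4) = 14*(-2*3 + 4) = 14*(-6 + 4) = 14*(-2) = -28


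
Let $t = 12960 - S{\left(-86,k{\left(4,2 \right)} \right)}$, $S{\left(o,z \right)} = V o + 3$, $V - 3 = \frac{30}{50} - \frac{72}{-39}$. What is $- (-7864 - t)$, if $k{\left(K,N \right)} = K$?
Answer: $\frac{1383809}{65} \approx 21289.0$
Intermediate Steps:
$V = \frac{354}{65}$ ($V = 3 + \left(\frac{30}{50} - \frac{72}{-39}\right) = 3 + \left(30 \cdot \frac{1}{50} - - \frac{24}{13}\right) = 3 + \left(\frac{3}{5} + \frac{24}{13}\right) = 3 + \frac{159}{65} = \frac{354}{65} \approx 5.4462$)
$S{\left(o,z \right)} = 3 + \frac{354 o}{65}$ ($S{\left(o,z \right)} = \frac{354 o}{65} + 3 = 3 + \frac{354 o}{65}$)
$t = \frac{872649}{65}$ ($t = 12960 - \left(3 + \frac{354}{65} \left(-86\right)\right) = 12960 - \left(3 - \frac{30444}{65}\right) = 12960 - - \frac{30249}{65} = 12960 + \frac{30249}{65} = \frac{872649}{65} \approx 13425.0$)
$- (-7864 - t) = - (-7864 - \frac{872649}{65}) = \left(-1\right) \left(- \frac{1383809}{65}\right) = \frac{1383809}{65}$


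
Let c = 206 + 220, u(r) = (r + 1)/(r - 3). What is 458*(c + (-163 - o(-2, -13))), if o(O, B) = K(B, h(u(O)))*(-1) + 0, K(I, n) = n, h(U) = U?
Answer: 602728/5 ≈ 1.2055e+5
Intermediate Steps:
u(r) = (1 + r)/(-3 + r)
c = 426
o(O, B) = -(1 + O)/(-3 + O) (o(O, B) = ((1 + O)/(-3 + O))*(-1) + 0 = -(1 + O)/(-3 + O) + 0 = -(1 + O)/(-3 + O))
458*(c + (-163 - o(-2, -13))) = 458*(426 + (-163 - (-1 - 1*(-2))/(-3 - 2))) = 458*(426 + (-163 - (-1 + 2)/(-5))) = 458*(426 + (-163 - (-1)/5)) = 458*(426 + (-163 - 1*(-⅕))) = 458*(426 + (-163 + ⅕)) = 458*(426 - 814/5) = 458*(1316/5) = 602728/5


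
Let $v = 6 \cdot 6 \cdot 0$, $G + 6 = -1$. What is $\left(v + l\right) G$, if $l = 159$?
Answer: $-1113$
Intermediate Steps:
$G = -7$ ($G = -6 - 1 = -7$)
$v = 0$ ($v = 36 \cdot 0 = 0$)
$\left(v + l\right) G = \left(0 + 159\right) \left(-7\right) = 159 \left(-7\right) = -1113$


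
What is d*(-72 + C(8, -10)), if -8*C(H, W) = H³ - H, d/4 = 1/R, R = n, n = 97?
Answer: -540/97 ≈ -5.5670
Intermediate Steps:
R = 97
d = 4/97 ≈ 0.041237
C(H, W) = -H³/8 + H/8 (C(H, W) = -(H³ - H)/8 = -H³/8 + H/8)
d*(-72 + C(8, -10)) = 4*(-72 + (⅛)*8*(1 - 1*8²))/97 = 4*(-72 + (⅛)*8*(1 - 1*64))/97 = 4*(-72 + (⅛)*8*(1 - 64))/97 = 4*(-72 + (⅛)*8*(-63))/97 = 4*(-72 - 63)/97 = (4/97)*(-135) = -540/97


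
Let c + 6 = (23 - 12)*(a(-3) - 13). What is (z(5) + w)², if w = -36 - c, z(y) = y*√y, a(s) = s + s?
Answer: 32166 + 1790*√5 ≈ 36169.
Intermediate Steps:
a(s) = 2*s
z(y) = y^(3/2)
c = -215 (c = -6 + (23 - 12)*(2*(-3) - 13) = -6 + 11*(-6 - 13) = -6 + 11*(-19) = -6 - 209 = -215)
w = 179 (w = -36 - 1*(-215) = -36 + 215 = 179)
(z(5) + w)² = (5^(3/2) + 179)² = (5*√5 + 179)² = (179 + 5*√5)²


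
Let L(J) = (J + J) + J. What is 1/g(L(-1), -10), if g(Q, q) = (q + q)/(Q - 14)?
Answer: 17/20 ≈ 0.85000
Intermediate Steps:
L(J) = 3*J (L(J) = 2*J + J = 3*J)
g(Q, q) = 2*q/(-14 + Q) (g(Q, q) = (2*q)/(-14 + Q) = 2*q/(-14 + Q))
1/g(L(-1), -10) = 1/(2*(-10)/(-14 + 3*(-1))) = 1/(2*(-10)/(-14 - 3)) = 1/(2*(-10)/(-17)) = 1/(2*(-10)*(-1/17)) = 1/(20/17) = 17/20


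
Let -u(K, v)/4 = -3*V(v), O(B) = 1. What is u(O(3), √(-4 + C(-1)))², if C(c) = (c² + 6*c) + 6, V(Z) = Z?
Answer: -432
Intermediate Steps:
C(c) = 6 + c² + 6*c
u(K, v) = 12*v (u(K, v) = -(-12)*v = 12*v)
u(O(3), √(-4 + C(-1)))² = (12*√(-4 + (6 + (-1)² + 6*(-1))))² = (12*√(-4 + (6 + 1 - 6)))² = (12*√(-4 + 1))² = (12*√(-3))² = (12*(I*√3))² = (12*I*√3)² = -432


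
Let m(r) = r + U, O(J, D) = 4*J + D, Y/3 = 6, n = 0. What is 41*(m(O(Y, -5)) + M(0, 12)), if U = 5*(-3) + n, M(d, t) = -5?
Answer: 1927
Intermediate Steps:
Y = 18 (Y = 3*6 = 18)
O(J, D) = D + 4*J
U = -15 (U = 5*(-3) + 0 = -15 + 0 = -15)
m(r) = -15 + r (m(r) = r - 15 = -15 + r)
41*(m(O(Y, -5)) + M(0, 12)) = 41*((-15 + (-5 + 4*18)) - 5) = 41*((-15 + (-5 + 72)) - 5) = 41*((-15 + 67) - 5) = 41*(52 - 5) = 41*47 = 1927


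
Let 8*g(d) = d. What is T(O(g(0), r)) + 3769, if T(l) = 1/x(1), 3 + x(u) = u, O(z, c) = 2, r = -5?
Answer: 7537/2 ≈ 3768.5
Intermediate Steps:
g(d) = d/8
x(u) = -3 + u
T(l) = -½ (T(l) = 1/(-3 + 1) = 1/(-2) = -½)
T(O(g(0), r)) + 3769 = -½ + 3769 = 7537/2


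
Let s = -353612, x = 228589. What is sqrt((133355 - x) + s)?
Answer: I*sqrt(448846) ≈ 669.96*I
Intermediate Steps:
sqrt((133355 - x) + s) = sqrt((133355 - 1*228589) - 353612) = sqrt((133355 - 228589) - 353612) = sqrt(-95234 - 353612) = sqrt(-448846) = I*sqrt(448846)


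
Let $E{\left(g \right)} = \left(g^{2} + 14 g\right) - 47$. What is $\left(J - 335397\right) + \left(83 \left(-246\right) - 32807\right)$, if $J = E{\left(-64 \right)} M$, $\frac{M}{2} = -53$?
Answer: $-722840$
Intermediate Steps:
$M = -106$ ($M = 2 \left(-53\right) = -106$)
$E{\left(g \right)} = -47 + g^{2} + 14 g$
$J = -334218$ ($J = \left(-47 + \left(-64\right)^{2} + 14 \left(-64\right)\right) \left(-106\right) = \left(-47 + 4096 - 896\right) \left(-106\right) = 3153 \left(-106\right) = -334218$)
$\left(J - 335397\right) + \left(83 \left(-246\right) - 32807\right) = \left(-334218 - 335397\right) + \left(83 \left(-246\right) - 32807\right) = -669615 - 53225 = -722840$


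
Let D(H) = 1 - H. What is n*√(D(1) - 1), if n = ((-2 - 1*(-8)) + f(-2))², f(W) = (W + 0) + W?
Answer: 4*I ≈ 4.0*I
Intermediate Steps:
f(W) = 2*W (f(W) = W + W = 2*W)
n = 4 (n = ((-2 - 1*(-8)) + 2*(-2))² = ((-2 + 8) - 4)² = (6 - 4)² = 2² = 4)
n*√(D(1) - 1) = 4*√((1 - 1*1) - 1) = 4*√((1 - 1) - 1) = 4*√(0 - 1) = 4*√(-1) = 4*I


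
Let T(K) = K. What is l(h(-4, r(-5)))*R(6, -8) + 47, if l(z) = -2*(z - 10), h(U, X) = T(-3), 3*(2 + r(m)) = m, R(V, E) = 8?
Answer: 255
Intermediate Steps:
r(m) = -2 + m/3
h(U, X) = -3
l(z) = 20 - 2*z (l(z) = -2*(-10 + z) = 20 - 2*z)
l(h(-4, r(-5)))*R(6, -8) + 47 = (20 - 2*(-3))*8 + 47 = (20 + 6)*8 + 47 = 26*8 + 47 = 208 + 47 = 255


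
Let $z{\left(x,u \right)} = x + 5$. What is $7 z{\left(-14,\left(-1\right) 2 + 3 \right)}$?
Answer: $-63$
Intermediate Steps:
$z{\left(x,u \right)} = 5 + x$
$7 z{\left(-14,\left(-1\right) 2 + 3 \right)} = 7 \left(5 - 14\right) = 7 \left(-9\right) = -63$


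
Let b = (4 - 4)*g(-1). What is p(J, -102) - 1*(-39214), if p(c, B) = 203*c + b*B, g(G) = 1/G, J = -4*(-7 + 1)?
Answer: 44086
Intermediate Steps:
J = 24 (J = -4*(-6) = 24)
g(G) = 1/G
b = 0 (b = (4 - 4)/(-1) = 0*(-1) = 0)
p(c, B) = 203*c (p(c, B) = 203*c + 0*B = 203*c + 0 = 203*c)
p(J, -102) - 1*(-39214) = 203*24 - 1*(-39214) = 4872 + 39214 = 44086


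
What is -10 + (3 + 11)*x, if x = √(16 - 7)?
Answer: 32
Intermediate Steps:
x = 3 (x = √9 = 3)
-10 + (3 + 11)*x = -10 + (3 + 11)*3 = -10 + 14*3 = -10 + 42 = 32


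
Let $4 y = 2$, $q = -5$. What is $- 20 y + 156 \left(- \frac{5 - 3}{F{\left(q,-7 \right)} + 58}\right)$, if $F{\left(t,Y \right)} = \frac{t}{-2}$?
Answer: $- \frac{1834}{121} \approx -15.157$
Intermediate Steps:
$y = \frac{1}{2}$ ($y = \frac{1}{4} \cdot 2 = \frac{1}{2} \approx 0.5$)
$F{\left(t,Y \right)} = - \frac{t}{2}$ ($F{\left(t,Y \right)} = t \left(- \frac{1}{2}\right) = - \frac{t}{2}$)
$- 20 y + 156 \left(- \frac{5 - 3}{F{\left(q,-7 \right)} + 58}\right) = \left(-20\right) \frac{1}{2} + 156 \left(- \frac{5 - 3}{\left(- \frac{1}{2}\right) \left(-5\right) + 58}\right) = -10 + 156 \left(- \frac{2}{\frac{5}{2} + 58}\right) = -10 + 156 \left(- \frac{2}{\frac{121}{2}}\right) = -10 + 156 \left(- \frac{2 \cdot 2}{121}\right) = -10 + 156 \left(\left(-1\right) \frac{4}{121}\right) = -10 + 156 \left(- \frac{4}{121}\right) = -10 - \frac{624}{121} = - \frac{1834}{121}$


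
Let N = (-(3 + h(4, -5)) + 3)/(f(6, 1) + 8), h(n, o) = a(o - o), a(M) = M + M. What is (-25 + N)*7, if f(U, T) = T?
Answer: -175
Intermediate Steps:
a(M) = 2*M
h(n, o) = 0 (h(n, o) = 2*(o - o) = 2*0 = 0)
N = 0 (N = (-(3 + 0) + 3)/(1 + 8) = (-1*3 + 3)/9 = (-3 + 3)*(⅑) = 0*(⅑) = 0)
(-25 + N)*7 = (-25 + 0)*7 = -25*7 = -175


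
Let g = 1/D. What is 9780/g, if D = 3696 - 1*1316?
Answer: 23276400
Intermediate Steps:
D = 2380 (D = 3696 - 1316 = 2380)
g = 1/2380 ≈ 0.00042017
9780/g = 9780/(1/2380) = 9780*2380 = 23276400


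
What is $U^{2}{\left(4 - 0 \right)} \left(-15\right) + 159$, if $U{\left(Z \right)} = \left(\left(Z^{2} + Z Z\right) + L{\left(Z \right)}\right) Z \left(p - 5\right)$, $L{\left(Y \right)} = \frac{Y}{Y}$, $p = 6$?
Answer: $-261201$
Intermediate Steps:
$L{\left(Y \right)} = 1$
$U{\left(Z \right)} = Z \left(1 + 2 Z^{2}\right)$ ($U{\left(Z \right)} = \left(\left(Z^{2} + Z Z\right) + 1\right) Z \left(6 - 5\right) = \left(\left(Z^{2} + Z^{2}\right) + 1\right) Z \left(6 - 5\right) = \left(2 Z^{2} + 1\right) Z 1 = \left(1 + 2 Z^{2}\right) Z 1 = Z \left(1 + 2 Z^{2}\right) 1 = Z \left(1 + 2 Z^{2}\right)$)
$U^{2}{\left(4 - 0 \right)} \left(-15\right) + 159 = \left(\left(4 - 0\right) + 2 \left(4 - 0\right)^{3}\right)^{2} \left(-15\right) + 159 = \left(\left(4 + 0\right) + 2 \left(4 + 0\right)^{3}\right)^{2} \left(-15\right) + 159 = \left(4 + 2 \cdot 4^{3}\right)^{2} \left(-15\right) + 159 = \left(4 + 2 \cdot 64\right)^{2} \left(-15\right) + 159 = \left(4 + 128\right)^{2} \left(-15\right) + 159 = 132^{2} \left(-15\right) + 159 = 17424 \left(-15\right) + 159 = -261360 + 159 = -261201$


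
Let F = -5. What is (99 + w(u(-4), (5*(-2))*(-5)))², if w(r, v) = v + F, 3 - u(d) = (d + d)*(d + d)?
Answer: 20736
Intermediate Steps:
u(d) = 3 - 4*d² (u(d) = 3 - (d + d)*(d + d) = 3 - 2*d*2*d = 3 - 4*d²)
w(r, v) = -5 + v (w(r, v) = v - 5 = -5 + v)
(99 + w(u(-4), (5*(-2))*(-5)))² = (99 + (-5 + (5*(-2))*(-5)))² = (99 + (-5 - 10*(-5)))² = (99 + (-5 + 50))² = (99 + 45)² = 144² = 20736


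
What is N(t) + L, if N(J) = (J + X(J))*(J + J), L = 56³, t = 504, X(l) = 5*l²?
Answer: 1280924288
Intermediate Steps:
L = 175616
N(J) = 2*J*(J + 5*J²) (N(J) = (J + 5*J²)*(J + J) = (J + 5*J²)*(2*J) = 2*J*(J + 5*J²))
N(t) + L = 504²*(2 + 10*504) + 175616 = 254016*(2 + 5040) + 175616 = 254016*5042 + 175616 = 1280748672 + 175616 = 1280924288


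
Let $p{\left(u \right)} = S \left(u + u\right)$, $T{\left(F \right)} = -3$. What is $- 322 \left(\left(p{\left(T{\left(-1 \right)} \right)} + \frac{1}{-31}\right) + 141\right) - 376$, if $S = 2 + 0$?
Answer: $- \frac{1299012}{31} \approx -41904.0$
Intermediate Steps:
$S = 2$
$p{\left(u \right)} = 4 u$ ($p{\left(u \right)} = 2 \left(u + u\right) = 2 \cdot 2 u = 4 u$)
$- 322 \left(\left(p{\left(T{\left(-1 \right)} \right)} + \frac{1}{-31}\right) + 141\right) - 376 = - 322 \left(\left(4 \left(-3\right) + \frac{1}{-31}\right) + 141\right) - 376 = - 322 \left(\left(-12 - \frac{1}{31}\right) + 141\right) - 376 = - 322 \left(- \frac{373}{31} + 141\right) - 376 = \left(-322\right) \frac{3998}{31} - 376 = - \frac{1287356}{31} - 376 = - \frac{1299012}{31}$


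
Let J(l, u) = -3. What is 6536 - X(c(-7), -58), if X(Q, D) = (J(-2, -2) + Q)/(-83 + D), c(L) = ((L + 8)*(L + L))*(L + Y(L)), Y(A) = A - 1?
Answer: 307261/47 ≈ 6537.5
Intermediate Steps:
Y(A) = -1 + A
c(L) = 2*L*(-1 + 2*L)*(8 + L) (c(L) = ((L + 8)*(L + L))*(L + (-1 + L)) = ((8 + L)*(2*L))*(-1 + 2*L) = (2*L*(8 + L))*(-1 + 2*L) = 2*L*(-1 + 2*L)*(8 + L))
X(Q, D) = (-3 + Q)/(-83 + D)
6536 - X(c(-7), -58) = 6536 - (-3 + 2*(-7)*(-8 + 2*(-7)² + 15*(-7)))/(-83 - 58) = 6536 - (-3 + 2*(-7)*(-8 + 2*49 - 105))/(-141) = 6536 - (-1)*(-3 + 2*(-7)*(-8 + 98 - 105))/141 = 6536 - (-1)*(-3 + 2*(-7)*(-15))/141 = 6536 - (-1)*(-3 + 210)/141 = 6536 - (-1)*207/141 = 6536 - 1*(-69/47) = 6536 + 69/47 = 307261/47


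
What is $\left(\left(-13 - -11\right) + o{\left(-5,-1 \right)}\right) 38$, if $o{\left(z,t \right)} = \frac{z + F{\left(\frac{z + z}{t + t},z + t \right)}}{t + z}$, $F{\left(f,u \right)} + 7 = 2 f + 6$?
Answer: $- \frac{304}{3} \approx -101.33$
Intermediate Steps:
$F{\left(f,u \right)} = -1 + 2 f$ ($F{\left(f,u \right)} = -7 + \left(2 f + 6\right) = -7 + \left(6 + 2 f\right) = -1 + 2 f$)
$o{\left(z,t \right)} = \frac{-1 + z + \frac{2 z}{t}}{t + z}$ ($o{\left(z,t \right)} = \frac{z - \left(1 - 2 \frac{z + z}{t + t}\right)}{t + z} = \frac{z - \left(1 - 2 \frac{2 z}{2 t}\right)}{t + z} = \frac{z + \left(-1 + 2 \cdot 2 z \frac{1}{2 t}\right)}{t + z} = \frac{z - \left(1 - 2 \frac{z}{t}\right)}{t + z} = \frac{z - \left(1 - \frac{2 z}{t}\right)}{t + z} = \frac{-1 + z + \frac{2 z}{t}}{t + z}$)
$\left(\left(-13 - -11\right) + o{\left(-5,-1 \right)}\right) 38 = \left(\left(-13 - -11\right) + \frac{2 \left(-5\right) - \left(-1 - 5\right)}{\left(-1\right) \left(-1 - 5\right)}\right) 38 = \left(\left(-13 + 11\right) - \frac{-10 - -6}{-6}\right) 38 = \left(-2 - - \frac{-10 + 6}{6}\right) 38 = \left(-2 - \left(- \frac{1}{6}\right) \left(-4\right)\right) 38 = \left(-2 - \frac{2}{3}\right) 38 = \left(- \frac{8}{3}\right) 38 = - \frac{304}{3}$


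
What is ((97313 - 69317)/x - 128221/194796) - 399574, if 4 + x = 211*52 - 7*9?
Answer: -282930388693103/708083460 ≈ -3.9957e+5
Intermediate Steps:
x = 10905 (x = -4 + (211*52 - 7*9) = -4 + (10972 - 63) = -4 + 10909 = 10905)
((97313 - 69317)/x - 128221/194796) - 399574 = ((97313 - 69317)/10905 - 128221/194796) - 399574 = (27996*(1/10905) - 128221*1/194796) - 399574 = (9332/3635 - 128221/194796) - 399574 = 1351752937/708083460 - 399574 = -282930388693103/708083460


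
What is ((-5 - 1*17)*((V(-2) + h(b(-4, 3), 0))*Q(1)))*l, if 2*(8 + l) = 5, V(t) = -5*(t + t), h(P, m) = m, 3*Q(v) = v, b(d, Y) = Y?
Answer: 2420/3 ≈ 806.67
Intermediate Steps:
Q(v) = v/3
V(t) = -10*t
l = -11/2 (l = -8 + (1/2)*5 = -8 + 5/2 = -11/2 ≈ -5.5000)
((-5 - 1*17)*((V(-2) + h(b(-4, 3), 0))*Q(1)))*l = ((-5 - 1*17)*((-10*(-2) + 0)*((1/3)*1)))*(-11/2) = ((-5 - 17)*((20 + 0)*(1/3)))*(-11/2) = -440/3*(-11/2) = 2420/3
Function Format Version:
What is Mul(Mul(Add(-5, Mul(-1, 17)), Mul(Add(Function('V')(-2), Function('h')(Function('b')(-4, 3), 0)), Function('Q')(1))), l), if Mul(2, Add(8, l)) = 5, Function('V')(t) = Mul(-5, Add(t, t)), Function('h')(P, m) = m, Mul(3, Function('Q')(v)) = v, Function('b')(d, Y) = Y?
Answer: Rational(2420, 3) ≈ 806.67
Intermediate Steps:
Function('Q')(v) = Mul(Rational(1, 3), v)
Function('V')(t) = Mul(-10, t) (Function('V')(t) = Mul(-5, Mul(2, t)) = Mul(-10, t))
l = Rational(-11, 2) (l = Add(-8, Mul(Rational(1, 2), 5)) = Add(-8, Rational(5, 2)) = Rational(-11, 2) ≈ -5.5000)
Mul(Mul(Add(-5, Mul(-1, 17)), Mul(Add(Function('V')(-2), Function('h')(Function('b')(-4, 3), 0)), Function('Q')(1))), l) = Mul(Mul(Add(-5, Mul(-1, 17)), Mul(Add(Mul(-10, -2), 0), Mul(Rational(1, 3), 1))), Rational(-11, 2)) = Mul(Mul(Add(-5, -17), Mul(Add(20, 0), Rational(1, 3))), Rational(-11, 2)) = Mul(Mul(-22, Mul(20, Rational(1, 3))), Rational(-11, 2)) = Mul(Mul(-22, Rational(20, 3)), Rational(-11, 2)) = Mul(Rational(-440, 3), Rational(-11, 2)) = Rational(2420, 3)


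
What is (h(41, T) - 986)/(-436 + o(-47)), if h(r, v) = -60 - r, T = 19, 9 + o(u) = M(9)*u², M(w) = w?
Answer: -1087/19436 ≈ -0.055927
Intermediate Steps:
o(u) = -9 + 9*u²
(h(41, T) - 986)/(-436 + o(-47)) = ((-60 - 1*41) - 986)/(-436 + (-9 + 9*(-47)²)) = ((-60 - 41) - 986)/(-436 + (-9 + 9*2209)) = (-101 - 986)/(-436 + (-9 + 19881)) = -1087/(-436 + 19872) = -1087/19436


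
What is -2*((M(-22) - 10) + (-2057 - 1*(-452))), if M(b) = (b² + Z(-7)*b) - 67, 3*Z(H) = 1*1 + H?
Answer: 2308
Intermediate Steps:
Z(H) = ⅓ + H/3 (Z(H) = (1*1 + H)/3 = (1 + H)/3 = ⅓ + H/3)
M(b) = -67 + b² - 2*b (M(b) = (b² + (⅓ + (⅓)*(-7))*b) - 67 = (b² + (⅓ - 7/3)*b) - 67 = (b² - 2*b) - 67 = -67 + b² - 2*b)
-2*((M(-22) - 10) + (-2057 - 1*(-452))) = -2*(((-67 + (-22)² - 2*(-22)) - 10) + (-2057 - 1*(-452))) = -2*(((-67 + 484 + 44) - 10) + (-2057 + 452)) = -2*((461 - 10) - 1605) = -2*(451 - 1605) = -2*(-1154) = 2308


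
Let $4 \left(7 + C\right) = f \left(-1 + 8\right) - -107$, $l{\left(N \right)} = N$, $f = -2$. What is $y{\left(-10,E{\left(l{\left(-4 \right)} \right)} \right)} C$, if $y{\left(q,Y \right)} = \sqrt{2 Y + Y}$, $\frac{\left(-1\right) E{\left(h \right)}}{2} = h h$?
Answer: $65 i \sqrt{6} \approx 159.22 i$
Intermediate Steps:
$E{\left(h \right)} = - 2 h^{2}$ ($E{\left(h \right)} = - 2 h h = - 2 h^{2}$)
$y{\left(q,Y \right)} = \sqrt{3} \sqrt{Y}$ ($y{\left(q,Y \right)} = \sqrt{3 Y} = \sqrt{3} \sqrt{Y}$)
$C = \frac{65}{4}$ ($C = -7 + \frac{- 2 \left(-1 + 8\right) - -107}{4} = -7 + \frac{\left(-2\right) 7 + 107}{4} = -7 + \frac{-14 + 107}{4} = -7 + \frac{1}{4} \cdot 93 = -7 + \frac{93}{4} = \frac{65}{4} \approx 16.25$)
$y{\left(-10,E{\left(l{\left(-4 \right)} \right)} \right)} C = \sqrt{3} \sqrt{- 2 \left(-4\right)^{2}} \cdot \frac{65}{4} = \sqrt{3} \sqrt{\left(-2\right) 16} \cdot \frac{65}{4} = \sqrt{3} \sqrt{-32} \cdot \frac{65}{4} = \sqrt{3} \cdot 4 i \sqrt{2} \cdot \frac{65}{4} = 4 i \sqrt{6} \cdot \frac{65}{4} = 65 i \sqrt{6}$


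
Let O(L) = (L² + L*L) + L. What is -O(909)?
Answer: -1653471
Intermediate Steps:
O(L) = L + 2*L² (O(L) = (L² + L²) + L = 2*L² + L = L + 2*L²)
-O(909) = -909*(1 + 2*909) = -909*(1 + 1818) = -909*1819 = -1*1653471 = -1653471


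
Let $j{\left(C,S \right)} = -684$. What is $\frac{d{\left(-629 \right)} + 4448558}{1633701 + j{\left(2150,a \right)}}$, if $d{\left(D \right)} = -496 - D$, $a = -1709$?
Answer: $\frac{1482897}{544339} \approx 2.7242$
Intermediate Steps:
$\frac{d{\left(-629 \right)} + 4448558}{1633701 + j{\left(2150,a \right)}} = \frac{\left(-496 - -629\right) + 4448558}{1633701 - 684} = \frac{\left(-496 + 629\right) + 4448558}{1633017} = \left(133 + 4448558\right) \frac{1}{1633017} = 4448691 \cdot \frac{1}{1633017} = \frac{1482897}{544339}$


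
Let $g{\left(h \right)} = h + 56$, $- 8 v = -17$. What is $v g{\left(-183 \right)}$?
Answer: $- \frac{2159}{8} \approx -269.88$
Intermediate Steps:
$v = \frac{17}{8}$ ($v = \left(- \frac{1}{8}\right) \left(-17\right) = \frac{17}{8} \approx 2.125$)
$g{\left(h \right)} = 56 + h$
$v g{\left(-183 \right)} = \frac{17 \left(56 - 183\right)}{8} = \frac{17}{8} \left(-127\right) = - \frac{2159}{8}$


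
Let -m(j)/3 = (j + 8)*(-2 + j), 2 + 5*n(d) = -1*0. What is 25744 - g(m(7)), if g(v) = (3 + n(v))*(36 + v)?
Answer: 131177/5 ≈ 26235.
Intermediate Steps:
n(d) = -⅖ (n(d) = -⅖ + (-1*0)/5 = -⅖ + (⅕)*0 = -⅖ + 0 = -⅖)
m(j) = -3*(-2 + j)*(8 + j) (m(j) = -3*(j + 8)*(-2 + j) = -3*(8 + j)*(-2 + j) = -3*(-2 + j)*(8 + j))
g(v) = 468/5 + 13*v/5 (g(v) = (3 - ⅖)*(36 + v) = 13*(36 + v)/5 = 468/5 + 13*v/5)
25744 - g(m(7)) = 25744 - (468/5 + 13*(48 - 18*7 - 3*7²)/5) = 25744 - (468/5 + 13*(48 - 126 - 3*49)/5) = 25744 - (468/5 + 13*(48 - 126 - 147)/5) = 25744 - (468/5 + (13/5)*(-225)) = 25744 - (468/5 - 585) = 25744 - 1*(-2457/5) = 25744 + 2457/5 = 131177/5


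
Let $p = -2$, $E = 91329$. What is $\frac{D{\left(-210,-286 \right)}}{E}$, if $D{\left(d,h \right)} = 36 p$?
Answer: $- \frac{24}{30443} \approx -0.00078836$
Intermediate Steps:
$D{\left(d,h \right)} = -72$ ($D{\left(d,h \right)} = 36 \left(-2\right) = -72$)
$\frac{D{\left(-210,-286 \right)}}{E} = - \frac{72}{91329} = \left(-72\right) \frac{1}{91329} = - \frac{24}{30443}$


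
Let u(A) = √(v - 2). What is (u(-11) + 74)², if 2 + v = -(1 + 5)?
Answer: (74 + I*√10)² ≈ 5466.0 + 468.02*I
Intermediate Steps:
v = -8 (v = -2 - (1 + 5) = -2 - 1*6 = -2 - 6 = -8)
u(A) = I*√10 (u(A) = √(-8 - 2) = √(-10) = I*√10)
(u(-11) + 74)² = (I*√10 + 74)² = (74 + I*√10)²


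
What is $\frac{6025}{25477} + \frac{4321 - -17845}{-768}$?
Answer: $- \frac{280047991}{9783168} \approx -28.625$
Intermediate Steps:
$\frac{6025}{25477} + \frac{4321 - -17845}{-768} = 6025 \cdot \frac{1}{25477} + \left(4321 + 17845\right) \left(- \frac{1}{768}\right) = \frac{6025}{25477} + 22166 \left(- \frac{1}{768}\right) = \frac{6025}{25477} - \frac{11083}{384} = - \frac{280047991}{9783168}$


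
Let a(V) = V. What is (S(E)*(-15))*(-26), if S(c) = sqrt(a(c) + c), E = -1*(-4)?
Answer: 780*sqrt(2) ≈ 1103.1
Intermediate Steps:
E = 4
S(c) = sqrt(2)*sqrt(c) (S(c) = sqrt(c + c) = sqrt(2*c) = sqrt(2)*sqrt(c))
(S(E)*(-15))*(-26) = ((sqrt(2)*sqrt(4))*(-15))*(-26) = ((sqrt(2)*2)*(-15))*(-26) = ((2*sqrt(2))*(-15))*(-26) = -30*sqrt(2)*(-26) = 780*sqrt(2)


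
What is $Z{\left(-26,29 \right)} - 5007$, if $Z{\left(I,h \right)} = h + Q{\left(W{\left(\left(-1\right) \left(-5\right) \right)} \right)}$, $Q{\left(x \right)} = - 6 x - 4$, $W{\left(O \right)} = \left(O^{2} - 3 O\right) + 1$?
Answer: $-5048$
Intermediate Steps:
$W{\left(O \right)} = 1 + O^{2} - 3 O$
$Q{\left(x \right)} = -4 - 6 x$
$Z{\left(I,h \right)} = -70 + h$ ($Z{\left(I,h \right)} = h - \left(4 + 6 \left(1 + \left(\left(-1\right) \left(-5\right)\right)^{2} - 3 \left(\left(-1\right) \left(-5\right)\right)\right)\right) = h - \left(4 + 6 \left(1 + 5^{2} - 15\right)\right) = h - \left(4 + 6 \left(1 + 25 - 15\right)\right) = h - 70 = -70 + h$)
$Z{\left(-26,29 \right)} - 5007 = \left(-70 + 29\right) - 5007 = -41 - 5007 = -5048$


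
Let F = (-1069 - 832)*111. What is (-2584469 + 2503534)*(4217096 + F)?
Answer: -324232489475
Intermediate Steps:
F = -211011 (F = -1901*111 = -211011)
(-2584469 + 2503534)*(4217096 + F) = (-2584469 + 2503534)*(4217096 - 211011) = -80935*4006085 = -324232489475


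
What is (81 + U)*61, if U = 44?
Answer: 7625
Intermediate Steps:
(81 + U)*61 = (81 + 44)*61 = 125*61 = 7625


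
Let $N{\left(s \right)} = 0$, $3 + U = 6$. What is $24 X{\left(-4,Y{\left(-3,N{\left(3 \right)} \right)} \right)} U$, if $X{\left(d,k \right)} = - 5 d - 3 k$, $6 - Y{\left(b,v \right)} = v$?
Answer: $144$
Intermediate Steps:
$U = 3$ ($U = -3 + 6 = 3$)
$Y{\left(b,v \right)} = 6 - v$
$24 X{\left(-4,Y{\left(-3,N{\left(3 \right)} \right)} \right)} U = 24 \left(\left(-5\right) \left(-4\right) - 3 \left(6 - 0\right)\right) 3 = 24 \left(20 - 3 \left(6 + 0\right)\right) 3 = 24 \left(20 - 18\right) 3 = 24 \cdot 2 \cdot 3 = 24 \cdot 6 = 144$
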